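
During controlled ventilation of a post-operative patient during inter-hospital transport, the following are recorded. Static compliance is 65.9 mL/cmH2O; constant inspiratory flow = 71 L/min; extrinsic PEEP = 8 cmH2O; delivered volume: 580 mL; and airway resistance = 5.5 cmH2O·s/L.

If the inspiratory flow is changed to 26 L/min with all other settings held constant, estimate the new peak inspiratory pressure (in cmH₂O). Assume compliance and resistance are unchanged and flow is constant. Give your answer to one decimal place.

Flow: 71 L/min ÷ 60 = 1.1833 L/s.
New flow: 26 L/min ÷ 60 = 0.4333 L/s.
PIP = Vt/C + R·V̇ + PEEP (constant-flow equation of motion).
Only the resistive term changes: ΔPIP = R × ΔV̇ = 5.5 × (0.4333 − 1.1833) = 5.5 × -0.75 = -4.125 cmH2O.
Original PIP = 580/65.9 + 5.5×1.1833 + 8 = 23.309 cmH2O; new PIP = 23.309 + (-4.125) = 19.184 cmH2O.

19.2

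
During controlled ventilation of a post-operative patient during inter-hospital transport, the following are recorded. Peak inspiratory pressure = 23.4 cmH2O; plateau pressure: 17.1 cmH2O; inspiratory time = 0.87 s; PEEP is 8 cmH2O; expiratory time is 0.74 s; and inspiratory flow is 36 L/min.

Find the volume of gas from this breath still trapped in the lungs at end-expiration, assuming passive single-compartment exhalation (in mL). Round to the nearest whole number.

Flow: 36 L/min ÷ 60 = 0.6 L/s.
Vt = flow × Ti = 0.6 L/s × 0.87 s × 1000 mL/L = 522.0 mL.
R = (PIP − Pplat)/V̇ = (23.4 − 17.1) / 0.6 = 6.3/0.6 = 10.5 cmH2O·s/L.
C = Vt/(Pplat − PEEP) = 522.0 / (17.1 − 8) = 522.0/9.1 = 57.363 mL/cmH2O.
τ = R × C = 10.5 × 0.05736 L/cmH2O = 0.6023 s.
Fraction remaining = e^(−Te/τ) = e^(−0.74/0.6023) = 0.2927.
Trapped volume = 522.0 × 0.2927 = 152.79 mL.

153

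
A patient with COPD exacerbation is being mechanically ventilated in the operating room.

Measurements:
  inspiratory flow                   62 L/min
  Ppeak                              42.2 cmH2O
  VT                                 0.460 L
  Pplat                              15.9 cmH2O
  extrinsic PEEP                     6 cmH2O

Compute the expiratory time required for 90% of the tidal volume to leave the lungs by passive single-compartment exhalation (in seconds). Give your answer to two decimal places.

2.72

Flow: 62 L/min ÷ 60 = 1.0333 L/s.
R = (PIP − Pplat)/V̇ = (42.2 − 15.9) / 1.0333 = 26.3/1.0333 = 25.452 cmH2O·s/L.
C = Vt/(Pplat − PEEP) = 460.0 / (15.9 − 6) = 460.0/9.9 = 46.465 mL/cmH2O.
τ = R × C = 25.452 × 0.04647 L/cmH2O = 1.183 s.
t = −τ·ln(1 − 0.90) = −1.183·ln(0.1) = 2.724 s.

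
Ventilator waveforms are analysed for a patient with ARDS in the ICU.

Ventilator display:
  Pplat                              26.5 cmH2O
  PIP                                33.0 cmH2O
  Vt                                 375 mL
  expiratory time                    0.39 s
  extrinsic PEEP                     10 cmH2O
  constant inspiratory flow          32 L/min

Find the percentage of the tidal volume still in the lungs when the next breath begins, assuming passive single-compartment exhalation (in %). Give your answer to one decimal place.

24.5

Flow: 32 L/min ÷ 60 = 0.5333 L/s.
R = (PIP − Pplat)/V̇ = (33.0 − 26.5) / 0.5333 = 6.5/0.5333 = 12.188 cmH2O·s/L.
C = Vt/(Pplat − PEEP) = 375.0 / (26.5 − 10) = 375.0/16.5 = 22.727 mL/cmH2O.
τ = R × C = 12.188 × 0.02273 L/cmH2O = 0.277 s.
Fraction remaining at end-expiration = e^(−Te/τ) = e^(−0.39/0.277) = 0.2446 → 24.46%.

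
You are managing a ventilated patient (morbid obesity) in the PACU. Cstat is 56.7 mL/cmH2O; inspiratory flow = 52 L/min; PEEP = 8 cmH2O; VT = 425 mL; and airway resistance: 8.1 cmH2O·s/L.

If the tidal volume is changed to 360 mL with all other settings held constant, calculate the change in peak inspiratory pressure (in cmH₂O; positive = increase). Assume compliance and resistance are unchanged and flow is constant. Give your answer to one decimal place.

PIP = Vt/C + R·V̇ + PEEP (constant-flow equation of motion).
Only the elastic term changes: ΔPIP = ΔVt / C = (360 − 425) / 56.7 = -1.146 cmH2O.

-1.1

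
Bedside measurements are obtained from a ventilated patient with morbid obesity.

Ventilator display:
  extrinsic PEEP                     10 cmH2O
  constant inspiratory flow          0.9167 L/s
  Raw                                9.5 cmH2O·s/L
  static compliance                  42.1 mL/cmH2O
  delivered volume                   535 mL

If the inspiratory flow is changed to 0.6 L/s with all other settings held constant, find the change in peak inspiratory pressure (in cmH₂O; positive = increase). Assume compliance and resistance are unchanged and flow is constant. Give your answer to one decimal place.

-3.0

PIP = Vt/C + R·V̇ + PEEP (constant-flow equation of motion).
Only the resistive term changes: ΔPIP = R × ΔV̇ = 9.5 × (0.6 − 0.9167) = 9.5 × -0.3167 = -3.009 cmH2O.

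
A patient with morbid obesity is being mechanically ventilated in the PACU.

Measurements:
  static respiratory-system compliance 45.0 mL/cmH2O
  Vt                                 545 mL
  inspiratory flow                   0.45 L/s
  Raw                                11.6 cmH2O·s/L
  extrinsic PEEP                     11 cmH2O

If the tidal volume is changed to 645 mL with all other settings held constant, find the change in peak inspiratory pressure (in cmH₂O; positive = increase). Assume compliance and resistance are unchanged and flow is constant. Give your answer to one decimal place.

PIP = Vt/C + R·V̇ + PEEP (constant-flow equation of motion).
Only the elastic term changes: ΔPIP = ΔVt / C = (645 − 545) / 45.0 = 2.222 cmH2O.

2.2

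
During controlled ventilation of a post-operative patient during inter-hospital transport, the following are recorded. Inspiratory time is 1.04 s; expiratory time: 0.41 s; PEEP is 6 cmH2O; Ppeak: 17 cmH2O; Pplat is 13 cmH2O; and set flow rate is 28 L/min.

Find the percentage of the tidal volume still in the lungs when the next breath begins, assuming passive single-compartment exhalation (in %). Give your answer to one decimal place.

50.2

Flow: 28 L/min ÷ 60 = 0.4667 L/s.
Vt = flow × Ti = 0.4667 L/s × 1.04 s × 1000 mL/L = 485.37 mL.
R = (PIP − Pplat)/V̇ = (17 − 13) / 0.4667 = 4.0/0.4667 = 8.571 cmH2O·s/L.
C = Vt/(Pplat − PEEP) = 485.37 / (13 − 6) = 485.37/7.0 = 69.339 mL/cmH2O.
τ = R × C = 8.571 × 0.06934 L/cmH2O = 0.5943 s.
Fraction remaining at end-expiration = e^(−Te/τ) = e^(−0.41/0.5943) = 0.5016 → 50.16%.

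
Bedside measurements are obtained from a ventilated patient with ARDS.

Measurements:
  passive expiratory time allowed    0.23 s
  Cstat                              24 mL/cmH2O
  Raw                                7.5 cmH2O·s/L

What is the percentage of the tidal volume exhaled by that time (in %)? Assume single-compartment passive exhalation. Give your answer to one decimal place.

72.1

τ = R × C = 7.5 × 24 mL/cmH2O = 7.5 × 0.024 L/cmH2O = 0.18 s.
Passive exhalation: V(t)/V₀ = e^(−t/τ) = e^(−0.23/0.18) = 0.2787.
Fraction exhaled = 1 − 0.2787 = 0.7213 → 72.13%.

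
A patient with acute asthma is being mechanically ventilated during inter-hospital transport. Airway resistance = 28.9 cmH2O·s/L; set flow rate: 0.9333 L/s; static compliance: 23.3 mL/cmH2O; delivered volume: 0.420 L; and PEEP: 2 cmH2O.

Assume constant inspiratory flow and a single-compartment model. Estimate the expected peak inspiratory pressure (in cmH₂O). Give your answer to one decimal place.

47.0

Equation of motion (constant flow): PIP = Vt/C + R·V̇ + PEEP.
PIP = 420/23.3 + 28.9×0.9333 + 2 = 18.026 + 26.972 + 2 = 46.998 cmH2O.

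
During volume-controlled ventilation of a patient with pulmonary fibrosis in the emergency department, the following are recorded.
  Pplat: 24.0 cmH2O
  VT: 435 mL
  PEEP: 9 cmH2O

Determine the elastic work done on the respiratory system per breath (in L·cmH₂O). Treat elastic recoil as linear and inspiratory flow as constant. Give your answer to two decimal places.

3.26

Elastic work ≈ ½ × (Pplat − PEEP) × Vt = 0.5 × (24.0 − 9) × 0.435 L = 0.5 × 15.0 × 0.435 = 3.263 L·cmH2O.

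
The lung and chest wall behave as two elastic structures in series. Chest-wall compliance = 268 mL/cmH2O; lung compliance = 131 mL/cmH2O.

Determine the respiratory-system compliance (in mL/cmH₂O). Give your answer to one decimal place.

88.0

Lung and chest wall are elastances in series: 1/Crs = 1/CL + 1/Ccw.
1/Crs = 1/131 + 1/268 = 0.01136.
Crs = 88.028 mL/cmH2O.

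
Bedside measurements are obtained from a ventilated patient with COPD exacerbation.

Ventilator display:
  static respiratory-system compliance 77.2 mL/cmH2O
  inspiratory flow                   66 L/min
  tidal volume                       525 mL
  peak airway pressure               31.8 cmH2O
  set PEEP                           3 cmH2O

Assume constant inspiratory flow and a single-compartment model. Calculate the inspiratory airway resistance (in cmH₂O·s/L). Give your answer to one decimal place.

Flow: 66 L/min ÷ 60 = 1.1 L/s.
Equation of motion (constant flow): PIP = Vt/C + R·V̇ + PEEP.
R·V̇ = PIP − Vt/C − PEEP = 31.8 − 525/77.2 − 3 = 31.8 − 6.801 − 3 = 21.999 cmH2O.
R = 21.999 / 1.1 = 19.999 cmH2O·s/L.

20.0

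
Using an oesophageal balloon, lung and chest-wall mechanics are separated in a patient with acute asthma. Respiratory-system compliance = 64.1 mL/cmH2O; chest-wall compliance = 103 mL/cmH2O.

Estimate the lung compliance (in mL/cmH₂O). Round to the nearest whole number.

1/CL = 1/Crs − 1/Ccw.
1/CL = 1/64.1 − 1/103 = 0.005892.
CL = 169.72 mL/cmH2O.

170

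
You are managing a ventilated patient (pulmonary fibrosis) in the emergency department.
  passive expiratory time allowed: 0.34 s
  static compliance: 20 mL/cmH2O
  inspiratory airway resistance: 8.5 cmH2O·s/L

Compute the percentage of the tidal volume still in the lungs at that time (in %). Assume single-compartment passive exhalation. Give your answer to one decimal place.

13.5

τ = R × C = 8.5 × 20 mL/cmH2O = 8.5 × 0.020 L/cmH2O = 0.17 s.
Passive exhalation: V(t)/V₀ = e^(−t/τ) = e^(−0.34/0.17) = 0.1353.
Fraction remaining = 0.1353 → 13.53%.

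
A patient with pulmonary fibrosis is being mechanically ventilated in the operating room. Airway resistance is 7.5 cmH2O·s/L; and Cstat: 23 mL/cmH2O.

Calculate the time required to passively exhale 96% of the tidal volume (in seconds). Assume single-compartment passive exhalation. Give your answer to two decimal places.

0.56

τ = R × C = 7.5 × 23 mL/cmH2O = 7.5 × 0.023 L/cmH2O = 0.1725 s.
Exhaled fraction f = 1 − e^(−t/τ) → t = −τ·ln(1 − f) = −0.1725·ln(0.04) = 0.5553 s.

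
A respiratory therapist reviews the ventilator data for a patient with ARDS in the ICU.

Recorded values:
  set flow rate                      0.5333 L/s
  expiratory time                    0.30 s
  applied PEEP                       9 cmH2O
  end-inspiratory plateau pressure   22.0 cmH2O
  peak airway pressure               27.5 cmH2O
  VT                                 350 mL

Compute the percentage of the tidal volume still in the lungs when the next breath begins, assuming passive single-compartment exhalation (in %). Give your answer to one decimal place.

33.9

R = (PIP − Pplat)/V̇ = (27.5 − 22.0) / 0.5333 = 5.5/0.5333 = 10.313 cmH2O·s/L.
C = Vt/(Pplat − PEEP) = 350.0 / (22.0 − 9) = 350.0/13.0 = 26.923 mL/cmH2O.
τ = R × C = 10.313 × 0.02692 L/cmH2O = 0.2776 s.
Fraction remaining at end-expiration = e^(−Te/τ) = e^(−0.30/0.2776) = 0.3394 → 33.94%.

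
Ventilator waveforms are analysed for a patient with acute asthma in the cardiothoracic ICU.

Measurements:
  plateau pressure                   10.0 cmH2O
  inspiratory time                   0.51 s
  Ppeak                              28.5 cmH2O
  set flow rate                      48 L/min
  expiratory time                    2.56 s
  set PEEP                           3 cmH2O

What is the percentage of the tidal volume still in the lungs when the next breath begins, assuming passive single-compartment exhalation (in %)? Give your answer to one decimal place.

Flow: 48 L/min ÷ 60 = 0.8 L/s.
Vt = flow × Ti = 0.8 L/s × 0.51 s × 1000 mL/L = 408.0 mL.
R = (PIP − Pplat)/V̇ = (28.5 − 10.0) / 0.8 = 18.5/0.8 = 23.125 cmH2O·s/L.
C = Vt/(Pplat − PEEP) = 408.0 / (10.0 − 3) = 408.0/7.0 = 58.286 mL/cmH2O.
τ = R × C = 23.125 × 0.05829 L/cmH2O = 1.348 s.
Fraction remaining at end-expiration = e^(−Te/τ) = e^(−2.56/1.348) = 0.1497 → 14.97%.

15.0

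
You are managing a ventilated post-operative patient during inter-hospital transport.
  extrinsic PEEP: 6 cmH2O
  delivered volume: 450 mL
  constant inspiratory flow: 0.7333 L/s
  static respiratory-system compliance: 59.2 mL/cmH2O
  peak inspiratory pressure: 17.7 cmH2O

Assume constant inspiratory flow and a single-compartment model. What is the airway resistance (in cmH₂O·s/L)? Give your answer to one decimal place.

5.6

Equation of motion (constant flow): PIP = Vt/C + R·V̇ + PEEP.
R·V̇ = PIP − Vt/C − PEEP = 17.7 − 450/59.2 − 6 = 17.7 − 7.601 − 6 = 4.099 cmH2O.
R = 4.099 / 0.7333 = 5.59 cmH2O·s/L.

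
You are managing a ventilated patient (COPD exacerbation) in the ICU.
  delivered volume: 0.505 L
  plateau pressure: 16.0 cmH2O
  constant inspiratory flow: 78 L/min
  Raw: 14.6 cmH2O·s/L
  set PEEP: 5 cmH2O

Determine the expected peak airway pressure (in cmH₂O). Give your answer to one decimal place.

Flow: 78 L/min ÷ 60 = 1.3 L/s.
PIP = Pplat + Raw × flow = 16.0 + 14.6 × 1.3 = 16.0 + 18.98 = 34.98 cmH2O.

35.0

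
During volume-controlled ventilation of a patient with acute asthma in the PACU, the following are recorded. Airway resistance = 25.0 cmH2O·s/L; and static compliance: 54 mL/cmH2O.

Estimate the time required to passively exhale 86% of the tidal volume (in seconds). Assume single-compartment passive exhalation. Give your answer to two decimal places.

2.65

τ = R × C = 25.0 × 54 mL/cmH2O = 25.0 × 0.054 L/cmH2O = 1.35 s.
Exhaled fraction f = 1 − e^(−t/τ) → t = −τ·ln(1 − f) = −1.35·ln(0.14) = 2.654 s.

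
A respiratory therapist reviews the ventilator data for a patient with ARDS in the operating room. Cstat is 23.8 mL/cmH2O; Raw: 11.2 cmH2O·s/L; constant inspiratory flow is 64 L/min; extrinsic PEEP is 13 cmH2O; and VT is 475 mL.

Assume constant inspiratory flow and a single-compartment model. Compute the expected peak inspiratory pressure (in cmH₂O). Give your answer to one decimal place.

44.9

Flow: 64 L/min ÷ 60 = 1.0667 L/s.
Equation of motion (constant flow): PIP = Vt/C + R·V̇ + PEEP.
PIP = 475/23.8 + 11.2×1.0667 + 13 = 19.958 + 11.947 + 13 = 44.905 cmH2O.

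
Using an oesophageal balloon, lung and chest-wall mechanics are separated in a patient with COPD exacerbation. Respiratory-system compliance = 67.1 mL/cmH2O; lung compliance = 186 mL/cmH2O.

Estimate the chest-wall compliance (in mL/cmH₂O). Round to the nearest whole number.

1/Ccw = 1/Crs − 1/CL.
1/Ccw = 1/67.1 − 1/186 = 0.009527.
Ccw = 104.96 mL/cmH2O.

105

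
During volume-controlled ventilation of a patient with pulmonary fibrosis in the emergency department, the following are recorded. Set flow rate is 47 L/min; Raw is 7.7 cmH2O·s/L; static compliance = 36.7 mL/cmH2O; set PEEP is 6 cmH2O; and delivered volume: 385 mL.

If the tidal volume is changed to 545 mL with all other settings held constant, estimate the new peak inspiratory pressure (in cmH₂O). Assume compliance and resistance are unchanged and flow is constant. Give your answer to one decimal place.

26.9

Flow: 47 L/min ÷ 60 = 0.7833 L/s.
PIP = Vt/C + R·V̇ + PEEP (constant-flow equation of motion).
Only the elastic term changes: ΔPIP = ΔVt / C = (545 − 385) / 36.7 = 4.36 cmH2O.
Original PIP = 385/36.7 + 7.7×0.7833 + 6 = 22.522 cmH2O; new PIP = 22.522 + (4.36) = 26.882 cmH2O.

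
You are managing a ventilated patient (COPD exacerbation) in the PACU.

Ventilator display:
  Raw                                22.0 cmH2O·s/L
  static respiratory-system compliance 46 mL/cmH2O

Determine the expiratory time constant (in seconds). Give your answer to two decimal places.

1.01

τ = R × C = 22.0 × 46 mL/cmH2O = 22.0 × 0.046 L/cmH2O = 1.012 s.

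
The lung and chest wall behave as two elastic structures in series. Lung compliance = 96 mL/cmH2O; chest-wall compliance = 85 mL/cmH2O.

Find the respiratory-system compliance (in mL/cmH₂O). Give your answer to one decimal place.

45.1

Lung and chest wall are elastances in series: 1/Crs = 1/CL + 1/Ccw.
1/Crs = 1/96 + 1/85 = 0.02218.
Crs = 45.086 mL/cmH2O.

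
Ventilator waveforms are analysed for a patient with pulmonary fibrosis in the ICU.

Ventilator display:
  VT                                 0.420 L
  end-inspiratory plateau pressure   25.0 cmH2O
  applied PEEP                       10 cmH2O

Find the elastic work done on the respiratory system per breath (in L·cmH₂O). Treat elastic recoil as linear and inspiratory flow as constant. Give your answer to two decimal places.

3.15

Elastic work ≈ ½ × (Pplat − PEEP) × Vt = 0.5 × (25.0 − 10) × 0.420 L = 0.5 × 15.0 × 0.420 = 3.15 L·cmH2O.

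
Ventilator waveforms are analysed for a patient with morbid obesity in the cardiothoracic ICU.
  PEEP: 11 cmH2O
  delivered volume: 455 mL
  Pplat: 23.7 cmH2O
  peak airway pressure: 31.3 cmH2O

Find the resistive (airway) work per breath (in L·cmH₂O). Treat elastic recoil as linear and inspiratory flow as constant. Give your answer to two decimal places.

3.46

With constant inspiratory flow the resistive pressure is constant at PIP − Pplat = 31.3 − 23.7 = 7.6 cmH2O, so resistive work = 7.6 × 0.455 = 3.458 L·cmH2O.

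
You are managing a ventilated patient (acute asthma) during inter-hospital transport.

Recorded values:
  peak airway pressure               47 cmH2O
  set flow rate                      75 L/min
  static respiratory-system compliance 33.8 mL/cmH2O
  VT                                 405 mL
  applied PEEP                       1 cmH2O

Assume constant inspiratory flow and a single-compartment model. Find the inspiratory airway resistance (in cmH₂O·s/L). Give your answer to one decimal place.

Flow: 75 L/min ÷ 60 = 1.25 L/s.
Equation of motion (constant flow): PIP = Vt/C + R·V̇ + PEEP.
R·V̇ = PIP − Vt/C − PEEP = 47 − 405/33.8 − 1 = 47 − 11.982 − 1 = 34.018 cmH2O.
R = 34.018 / 1.25 = 27.214 cmH2O·s/L.

27.2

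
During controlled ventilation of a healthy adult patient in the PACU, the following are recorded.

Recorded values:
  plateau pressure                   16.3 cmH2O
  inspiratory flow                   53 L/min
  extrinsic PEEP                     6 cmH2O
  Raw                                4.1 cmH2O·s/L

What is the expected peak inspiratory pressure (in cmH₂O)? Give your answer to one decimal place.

19.9

Flow: 53 L/min ÷ 60 = 0.8833 L/s.
PIP = Pplat + Raw × flow = 16.3 + 4.1 × 0.8833 = 16.3 + 3.622 = 19.922 cmH2O.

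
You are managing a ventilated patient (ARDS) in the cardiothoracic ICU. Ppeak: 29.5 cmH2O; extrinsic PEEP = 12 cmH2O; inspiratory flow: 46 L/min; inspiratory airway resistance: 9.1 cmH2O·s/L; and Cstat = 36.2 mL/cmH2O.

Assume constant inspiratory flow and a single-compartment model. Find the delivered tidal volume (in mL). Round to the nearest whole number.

381

Flow: 46 L/min ÷ 60 = 0.7667 L/s.
Equation of motion (constant flow): PIP = Vt/C + R·V̇ + PEEP.
Vt/C = PIP − R·V̇ − PEEP = 29.5 − 6.977 − 12 = 10.523 cmH2O.
Vt = C × 10.523 = 36.2 × 10.523 = 380.93 mL.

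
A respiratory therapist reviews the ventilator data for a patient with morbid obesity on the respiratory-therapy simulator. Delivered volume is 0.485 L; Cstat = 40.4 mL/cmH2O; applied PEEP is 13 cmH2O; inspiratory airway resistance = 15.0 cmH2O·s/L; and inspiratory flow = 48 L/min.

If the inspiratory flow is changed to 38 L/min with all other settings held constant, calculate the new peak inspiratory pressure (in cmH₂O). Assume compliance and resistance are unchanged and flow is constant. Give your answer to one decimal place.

Flow: 48 L/min ÷ 60 = 0.8 L/s.
New flow: 38 L/min ÷ 60 = 0.6333 L/s.
PIP = Vt/C + R·V̇ + PEEP (constant-flow equation of motion).
Only the resistive term changes: ΔPIP = R × ΔV̇ = 15.0 × (0.6333 − 0.8) = 15.0 × -0.1667 = -2.501 cmH2O.
Original PIP = 485/40.4 + 15.0×0.8 + 13 = 37.005 cmH2O; new PIP = 37.005 + (-2.501) = 34.504 cmH2O.

34.5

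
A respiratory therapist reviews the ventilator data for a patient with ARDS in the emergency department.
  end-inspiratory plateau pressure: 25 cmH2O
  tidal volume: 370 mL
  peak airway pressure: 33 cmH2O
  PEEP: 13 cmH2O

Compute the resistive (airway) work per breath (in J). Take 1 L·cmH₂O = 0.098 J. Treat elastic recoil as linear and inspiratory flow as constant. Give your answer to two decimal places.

0.29

With constant inspiratory flow the resistive pressure is constant at PIP − Pplat = 33 − 25 = 8.0 cmH2O, so resistive work = 8.0 × 0.370 = 2.96 L·cmH2O.
× 0.098 J/(L·cmH2O) → 0.2901 J.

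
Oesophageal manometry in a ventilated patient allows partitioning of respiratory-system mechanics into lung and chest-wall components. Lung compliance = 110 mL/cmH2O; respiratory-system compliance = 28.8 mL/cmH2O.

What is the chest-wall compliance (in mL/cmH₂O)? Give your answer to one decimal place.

1/Ccw = 1/Crs − 1/CL.
1/Ccw = 1/28.8 − 1/110 = 0.02563.
Ccw = 39.017 mL/cmH2O.

39.0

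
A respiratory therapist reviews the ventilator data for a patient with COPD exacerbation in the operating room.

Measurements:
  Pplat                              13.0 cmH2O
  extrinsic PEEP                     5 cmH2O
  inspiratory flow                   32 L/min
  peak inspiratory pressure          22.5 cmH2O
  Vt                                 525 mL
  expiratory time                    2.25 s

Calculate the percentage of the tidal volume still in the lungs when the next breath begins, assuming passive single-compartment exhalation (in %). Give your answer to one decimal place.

14.6

Flow: 32 L/min ÷ 60 = 0.5333 L/s.
R = (PIP − Pplat)/V̇ = (22.5 − 13.0) / 0.5333 = 9.5/0.5333 = 17.814 cmH2O·s/L.
C = Vt/(Pplat − PEEP) = 525.0 / (13.0 − 5) = 525.0/8.0 = 65.625 mL/cmH2O.
τ = R × C = 17.814 × 0.06563 L/cmH2O = 1.169 s.
Fraction remaining at end-expiration = e^(−Te/τ) = e^(−2.25/1.169) = 0.1459 → 14.59%.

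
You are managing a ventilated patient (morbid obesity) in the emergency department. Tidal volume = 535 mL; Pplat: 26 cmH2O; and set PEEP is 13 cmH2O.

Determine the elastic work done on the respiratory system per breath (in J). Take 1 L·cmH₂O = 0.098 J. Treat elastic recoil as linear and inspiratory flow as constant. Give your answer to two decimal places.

Elastic work ≈ ½ × (Pplat − PEEP) × Vt = 0.5 × (26 − 13) × 0.535 L = 0.5 × 13.0 × 0.535 = 3.478 L·cmH2O.
× 0.098 J/(L·cmH2O) → 0.3408 J.

0.34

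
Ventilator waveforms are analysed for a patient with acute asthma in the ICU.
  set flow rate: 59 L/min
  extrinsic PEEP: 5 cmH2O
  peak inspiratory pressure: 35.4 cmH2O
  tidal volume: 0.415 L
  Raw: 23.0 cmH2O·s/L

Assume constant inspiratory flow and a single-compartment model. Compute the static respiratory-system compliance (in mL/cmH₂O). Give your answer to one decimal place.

Flow: 59 L/min ÷ 60 = 0.9833 L/s.
Equation of motion (constant flow): PIP = Vt/C + R·V̇ + PEEP.
Vt/C = PIP − R·V̇ − PEEP = 35.4 − 23.0×0.9833 − 5 = 35.4 − 22.616 − 5 = 7.784 cmH2O.
C = Vt / 7.784 = 415 / 7.784 = 53.314 mL/cmH2O.

53.3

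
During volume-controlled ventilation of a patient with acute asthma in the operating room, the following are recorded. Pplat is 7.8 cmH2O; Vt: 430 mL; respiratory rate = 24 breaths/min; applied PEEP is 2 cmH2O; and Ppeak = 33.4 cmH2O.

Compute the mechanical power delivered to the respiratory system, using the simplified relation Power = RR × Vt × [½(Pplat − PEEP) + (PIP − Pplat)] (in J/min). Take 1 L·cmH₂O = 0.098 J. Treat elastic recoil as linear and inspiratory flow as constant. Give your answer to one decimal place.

Per-breath work = Vt × [½(Pplat−PEEP) + (PIP−Pplat)] = 0.430 × [0.5×5.8 + 25.6] = 0.430 × 28.5 = 12.255 L·cmH2O.
Power = 24 × 12.255 = 294.12 L·cmH2O/min.
× 0.098 J/(L·cmH2O) → 28.824 J/min.

28.8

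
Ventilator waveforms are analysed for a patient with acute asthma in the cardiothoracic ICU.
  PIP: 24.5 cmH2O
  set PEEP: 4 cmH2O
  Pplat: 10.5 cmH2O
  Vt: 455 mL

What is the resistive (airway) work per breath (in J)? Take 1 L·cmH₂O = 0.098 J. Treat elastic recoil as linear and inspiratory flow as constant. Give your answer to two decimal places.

With constant inspiratory flow the resistive pressure is constant at PIP − Pplat = 24.5 − 10.5 = 14.0 cmH2O, so resistive work = 14.0 × 0.455 = 6.37 L·cmH2O.
× 0.098 J/(L·cmH2O) → 0.6243 J.

0.62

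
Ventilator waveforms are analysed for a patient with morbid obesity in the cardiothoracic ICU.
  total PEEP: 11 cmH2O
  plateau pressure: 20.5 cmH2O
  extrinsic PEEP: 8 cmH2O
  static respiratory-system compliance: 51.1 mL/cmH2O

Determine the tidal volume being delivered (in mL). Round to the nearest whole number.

End-expiratory occlusion gives total PEEP = 11 cmH2O (intrinsic PEEP = 11 − 8 = 3). Use total PEEP for the elastic gradient.
Vt = Cstat × (Pplat − PEEPtotal) = 51.1 × (20.5 − 11) = 51.1 × 9.5 = 485.45 mL.

485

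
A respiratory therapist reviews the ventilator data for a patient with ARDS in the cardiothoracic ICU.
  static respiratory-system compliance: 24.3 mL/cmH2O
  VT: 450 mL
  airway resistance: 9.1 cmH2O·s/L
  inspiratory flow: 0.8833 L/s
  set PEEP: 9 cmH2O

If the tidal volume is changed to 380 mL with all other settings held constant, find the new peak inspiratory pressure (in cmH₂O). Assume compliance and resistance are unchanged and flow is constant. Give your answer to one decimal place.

PIP = Vt/C + R·V̇ + PEEP (constant-flow equation of motion).
Only the elastic term changes: ΔPIP = ΔVt / C = (380 − 450) / 24.3 = -2.881 cmH2O.
Original PIP = 450/24.3 + 9.1×0.8833 + 9 = 35.557 cmH2O; new PIP = 35.557 + (-2.881) = 32.676 cmH2O.

32.7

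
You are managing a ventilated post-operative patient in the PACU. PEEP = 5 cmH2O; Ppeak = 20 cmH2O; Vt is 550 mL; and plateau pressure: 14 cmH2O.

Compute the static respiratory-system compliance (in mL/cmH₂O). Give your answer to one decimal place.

Cstat = Vt / (Pplat − PEEP) = 550 / (14 − 5) = 550 / 9.0 = 61.111 mL/cmH2O.

61.1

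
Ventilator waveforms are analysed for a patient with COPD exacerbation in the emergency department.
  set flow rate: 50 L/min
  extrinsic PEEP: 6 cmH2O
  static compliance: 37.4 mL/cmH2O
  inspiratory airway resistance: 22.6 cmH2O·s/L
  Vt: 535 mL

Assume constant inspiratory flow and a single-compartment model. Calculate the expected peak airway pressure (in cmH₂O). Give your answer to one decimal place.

39.1

Flow: 50 L/min ÷ 60 = 0.8333 L/s.
Equation of motion (constant flow): PIP = Vt/C + R·V̇ + PEEP.
PIP = 535/37.4 + 22.6×0.8333 + 6 = 14.305 + 18.833 + 6 = 39.138 cmH2O.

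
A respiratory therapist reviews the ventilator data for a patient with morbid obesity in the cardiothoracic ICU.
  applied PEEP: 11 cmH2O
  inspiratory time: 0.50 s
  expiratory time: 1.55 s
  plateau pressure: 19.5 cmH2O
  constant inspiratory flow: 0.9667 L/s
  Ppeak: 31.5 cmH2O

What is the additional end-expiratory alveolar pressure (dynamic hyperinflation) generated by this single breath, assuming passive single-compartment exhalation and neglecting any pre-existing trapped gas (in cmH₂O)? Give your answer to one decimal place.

0.9

Vt = flow × Ti = 0.9667 L/s × 0.50 s × 1000 mL/L = 483.35 mL.
R = (PIP − Pplat)/V̇ = (31.5 − 19.5) / 0.9667 = 12.0/0.9667 = 12.413 cmH2O·s/L.
C = Vt/(Pplat − PEEP) = 483.35 / (19.5 − 11) = 483.35/8.5 = 56.865 mL/cmH2O.
τ = R × C = 12.413 × 0.05687 L/cmH2O = 0.7059 s.
Fraction remaining = e^(−Te/τ) = e^(−1.55/0.7059) = 0.1113; trapped volume = 483.35 × 0.1113 = 53.797 mL.
Additional alveolar pressure from trapping ≈ V_trapped / C = 53.797 / 56.865 = 0.946 cmH2O.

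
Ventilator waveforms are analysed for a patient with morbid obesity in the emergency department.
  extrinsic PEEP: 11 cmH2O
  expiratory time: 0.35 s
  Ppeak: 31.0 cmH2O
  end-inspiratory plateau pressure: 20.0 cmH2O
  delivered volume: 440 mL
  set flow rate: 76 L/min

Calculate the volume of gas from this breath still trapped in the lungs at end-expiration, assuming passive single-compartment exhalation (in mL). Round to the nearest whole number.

193

Flow: 76 L/min ÷ 60 = 1.2667 L/s.
R = (PIP − Pplat)/V̇ = (31.0 − 20.0) / 1.2667 = 11.0/1.2667 = 8.684 cmH2O·s/L.
C = Vt/(Pplat − PEEP) = 440.0 / (20.0 − 11) = 440.0/9.0 = 48.889 mL/cmH2O.
τ = R × C = 8.684 × 0.04889 L/cmH2O = 0.4246 s.
Fraction remaining = e^(−Te/τ) = e^(−0.35/0.4246) = 0.4385.
Trapped volume = 440.0 × 0.4385 = 192.94 mL.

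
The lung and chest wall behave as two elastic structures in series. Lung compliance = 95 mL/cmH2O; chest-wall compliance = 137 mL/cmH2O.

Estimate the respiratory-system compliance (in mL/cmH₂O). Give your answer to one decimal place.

Lung and chest wall are elastances in series: 1/Crs = 1/CL + 1/Ccw.
1/Crs = 1/95 + 1/137 = 0.01783.
Crs = 56.085 mL/cmH2O.

56.1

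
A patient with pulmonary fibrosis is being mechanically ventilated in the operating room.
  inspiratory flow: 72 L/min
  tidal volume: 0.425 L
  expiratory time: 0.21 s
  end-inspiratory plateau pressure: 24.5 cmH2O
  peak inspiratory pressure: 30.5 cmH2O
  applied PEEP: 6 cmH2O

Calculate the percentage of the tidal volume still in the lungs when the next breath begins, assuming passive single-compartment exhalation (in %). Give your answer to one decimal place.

16.1

Flow: 72 L/min ÷ 60 = 1.2 L/s.
R = (PIP − Pplat)/V̇ = (30.5 − 24.5) / 1.2 = 6.0/1.2 = 5.0 cmH2O·s/L.
C = Vt/(Pplat − PEEP) = 425.0 / (24.5 − 6) = 425.0/18.5 = 22.973 mL/cmH2O.
τ = R × C = 5.0 × 0.02297 L/cmH2O = 0.1149 s.
Fraction remaining at end-expiration = e^(−Te/τ) = e^(−0.21/0.1149) = 0.1608 → 16.08%.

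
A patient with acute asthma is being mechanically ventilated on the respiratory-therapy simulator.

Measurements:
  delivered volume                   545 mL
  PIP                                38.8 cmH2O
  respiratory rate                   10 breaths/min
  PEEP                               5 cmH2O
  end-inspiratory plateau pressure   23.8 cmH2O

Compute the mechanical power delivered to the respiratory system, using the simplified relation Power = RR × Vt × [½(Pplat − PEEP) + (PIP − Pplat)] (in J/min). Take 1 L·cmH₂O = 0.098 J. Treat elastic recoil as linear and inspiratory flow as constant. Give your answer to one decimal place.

Per-breath work = Vt × [½(Pplat−PEEP) + (PIP−Pplat)] = 0.545 × [0.5×18.8 + 15.0] = 0.545 × 24.4 = 13.298 L·cmH2O.
Power = 10 × 13.298 = 132.98 L·cmH2O/min.
× 0.098 J/(L·cmH2O) → 13.032 J/min.

13.0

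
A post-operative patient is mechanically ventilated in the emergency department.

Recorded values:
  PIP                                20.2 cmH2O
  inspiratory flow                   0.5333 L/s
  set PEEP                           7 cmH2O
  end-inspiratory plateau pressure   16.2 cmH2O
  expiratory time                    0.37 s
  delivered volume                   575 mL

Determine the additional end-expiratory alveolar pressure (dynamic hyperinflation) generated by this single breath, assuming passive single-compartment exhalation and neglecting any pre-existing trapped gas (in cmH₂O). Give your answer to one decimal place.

4.2

R = (PIP − Pplat)/V̇ = (20.2 − 16.2) / 0.5333 = 4.0/0.5333 = 7.5 cmH2O·s/L.
C = Vt/(Pplat − PEEP) = 575.0 / (16.2 − 7) = 575.0/9.2 = 62.5 mL/cmH2O.
τ = R × C = 7.5 × 0.0625 L/cmH2O = 0.4688 s.
Fraction remaining = e^(−Te/τ) = e^(−0.37/0.4688) = 0.4542; trapped volume = 575.0 × 0.4542 = 261.17 mL.
Additional alveolar pressure from trapping ≈ V_trapped / C = 261.17 / 62.5 = 4.179 cmH2O.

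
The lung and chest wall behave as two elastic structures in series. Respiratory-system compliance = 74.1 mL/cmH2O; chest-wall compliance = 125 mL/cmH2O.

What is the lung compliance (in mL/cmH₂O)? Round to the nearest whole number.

182

1/CL = 1/Crs − 1/Ccw.
1/CL = 1/74.1 − 1/125 = 0.005495.
CL = 181.98 mL/cmH2O.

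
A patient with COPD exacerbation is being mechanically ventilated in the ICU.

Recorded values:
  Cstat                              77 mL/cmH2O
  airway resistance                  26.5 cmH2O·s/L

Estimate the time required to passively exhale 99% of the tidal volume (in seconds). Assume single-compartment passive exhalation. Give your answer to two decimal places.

9.40

τ = R × C = 26.5 × 77 mL/cmH2O = 26.5 × 0.077 L/cmH2O = 2.041 s.
Exhaled fraction f = 1 − e^(−t/τ) → t = −τ·ln(1 − f) = −2.041·ln(0.01) = 9.399 s.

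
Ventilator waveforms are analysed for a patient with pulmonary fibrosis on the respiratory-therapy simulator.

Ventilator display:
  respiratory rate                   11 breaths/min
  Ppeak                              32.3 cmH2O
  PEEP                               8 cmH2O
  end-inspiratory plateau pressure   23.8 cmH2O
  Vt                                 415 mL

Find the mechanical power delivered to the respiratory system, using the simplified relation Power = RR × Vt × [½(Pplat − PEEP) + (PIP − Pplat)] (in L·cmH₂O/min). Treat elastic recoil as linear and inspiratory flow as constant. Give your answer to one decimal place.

Per-breath work = Vt × [½(Pplat−PEEP) + (PIP−Pplat)] = 0.415 × [0.5×15.8 + 8.5] = 0.415 × 16.4 = 6.806 L·cmH2O.
Power = 11 × 6.806 = 74.866 L·cmH2O/min.

74.9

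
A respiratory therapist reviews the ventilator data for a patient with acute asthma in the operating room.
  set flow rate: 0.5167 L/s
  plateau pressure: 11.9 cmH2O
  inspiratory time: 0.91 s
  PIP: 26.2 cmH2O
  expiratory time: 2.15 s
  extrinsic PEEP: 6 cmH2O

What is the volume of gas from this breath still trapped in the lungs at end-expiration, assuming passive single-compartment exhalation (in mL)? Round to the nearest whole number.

177

Vt = flow × Ti = 0.5167 L/s × 0.91 s × 1000 mL/L = 470.2 mL.
R = (PIP − Pplat)/V̇ = (26.2 − 11.9) / 0.5167 = 14.3/0.5167 = 27.676 cmH2O·s/L.
C = Vt/(Pplat − PEEP) = 470.2 / (11.9 − 6) = 470.2/5.9 = 79.695 mL/cmH2O.
τ = R × C = 27.676 × 0.0797 L/cmH2O = 2.206 s.
Fraction remaining = e^(−Te/τ) = e^(−2.15/2.206) = 0.3773.
Trapped volume = 470.2 × 0.3773 = 177.41 mL.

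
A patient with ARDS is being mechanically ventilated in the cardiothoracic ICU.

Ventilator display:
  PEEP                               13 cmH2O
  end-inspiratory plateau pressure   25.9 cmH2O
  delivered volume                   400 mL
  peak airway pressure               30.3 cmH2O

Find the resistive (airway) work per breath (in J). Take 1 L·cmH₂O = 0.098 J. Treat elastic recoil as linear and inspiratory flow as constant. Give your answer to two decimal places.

0.17

With constant inspiratory flow the resistive pressure is constant at PIP − Pplat = 30.3 − 25.9 = 4.4 cmH2O, so resistive work = 4.4 × 0.400 = 1.76 L·cmH2O.
× 0.098 J/(L·cmH2O) → 0.1725 J.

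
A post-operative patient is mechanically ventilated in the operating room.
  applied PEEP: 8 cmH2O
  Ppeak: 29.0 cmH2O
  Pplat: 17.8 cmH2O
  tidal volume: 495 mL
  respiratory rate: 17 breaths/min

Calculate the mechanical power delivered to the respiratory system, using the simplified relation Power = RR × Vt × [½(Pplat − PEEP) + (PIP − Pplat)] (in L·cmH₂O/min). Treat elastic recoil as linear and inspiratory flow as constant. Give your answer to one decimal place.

Per-breath work = Vt × [½(Pplat−PEEP) + (PIP−Pplat)] = 0.495 × [0.5×9.8 + 11.2] = 0.495 × 16.1 = 7.97 L·cmH2O.
Power = 17 × 7.97 = 135.49 L·cmH2O/min.

135.5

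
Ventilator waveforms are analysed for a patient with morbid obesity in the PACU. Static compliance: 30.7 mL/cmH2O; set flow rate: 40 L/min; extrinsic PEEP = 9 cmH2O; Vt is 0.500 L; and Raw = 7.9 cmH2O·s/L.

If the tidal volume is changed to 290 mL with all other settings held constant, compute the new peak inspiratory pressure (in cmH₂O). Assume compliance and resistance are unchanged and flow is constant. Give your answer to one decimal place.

23.7

Flow: 40 L/min ÷ 60 = 0.6667 L/s.
PIP = Vt/C + R·V̇ + PEEP (constant-flow equation of motion).
Only the elastic term changes: ΔPIP = ΔVt / C = (290 − 500) / 30.7 = -6.84 cmH2O.
Original PIP = 500/30.7 + 7.9×0.6667 + 9 = 30.554 cmH2O; new PIP = 30.554 + (-6.84) = 23.714 cmH2O.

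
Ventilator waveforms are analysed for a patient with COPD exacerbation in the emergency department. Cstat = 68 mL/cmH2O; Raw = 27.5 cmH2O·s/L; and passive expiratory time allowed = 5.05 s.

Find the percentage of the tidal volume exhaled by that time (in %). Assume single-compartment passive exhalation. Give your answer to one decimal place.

τ = R × C = 27.5 × 68 mL/cmH2O = 27.5 × 0.068 L/cmH2O = 1.87 s.
Passive exhalation: V(t)/V₀ = e^(−t/τ) = e^(−5.05/1.87) = 0.06717.
Fraction exhaled = 1 − 0.06717 = 0.9328 → 93.28%.

93.3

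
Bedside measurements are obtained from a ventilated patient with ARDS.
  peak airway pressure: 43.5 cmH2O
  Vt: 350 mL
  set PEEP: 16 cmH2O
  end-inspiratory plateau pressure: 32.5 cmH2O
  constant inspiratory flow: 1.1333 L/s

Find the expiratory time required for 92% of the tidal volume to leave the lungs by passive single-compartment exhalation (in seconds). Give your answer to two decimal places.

R = (PIP − Pplat)/V̇ = (43.5 − 32.5) / 1.1333 = 11.0/1.1333 = 9.706 cmH2O·s/L.
C = Vt/(Pplat − PEEP) = 350.0 / (32.5 − 16) = 350.0/16.5 = 21.212 mL/cmH2O.
τ = R × C = 9.706 × 0.02121 L/cmH2O = 0.2059 s.
t = −τ·ln(1 − 0.92) = −0.2059·ln(0.08) = 0.52 s.

0.52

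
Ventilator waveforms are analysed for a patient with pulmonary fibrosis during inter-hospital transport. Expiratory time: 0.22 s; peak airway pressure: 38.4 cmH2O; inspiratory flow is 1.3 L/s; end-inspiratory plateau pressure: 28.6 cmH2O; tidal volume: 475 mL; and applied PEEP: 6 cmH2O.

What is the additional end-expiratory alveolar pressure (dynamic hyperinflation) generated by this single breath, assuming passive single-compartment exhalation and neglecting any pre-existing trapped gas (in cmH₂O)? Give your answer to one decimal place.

R = (PIP − Pplat)/V̇ = (38.4 − 28.6) / 1.3 = 9.8/1.3 = 7.538 cmH2O·s/L.
C = Vt/(Pplat − PEEP) = 475.0 / (28.6 − 6) = 475.0/22.6 = 21.018 mL/cmH2O.
τ = R × C = 7.538 × 0.02102 L/cmH2O = 0.1584 s.
Fraction remaining = e^(−Te/τ) = e^(−0.22/0.1584) = 0.2494; trapped volume = 475.0 × 0.2494 = 118.47 mL.
Additional alveolar pressure from trapping ≈ V_trapped / C = 118.47 / 21.018 = 5.637 cmH2O.

5.6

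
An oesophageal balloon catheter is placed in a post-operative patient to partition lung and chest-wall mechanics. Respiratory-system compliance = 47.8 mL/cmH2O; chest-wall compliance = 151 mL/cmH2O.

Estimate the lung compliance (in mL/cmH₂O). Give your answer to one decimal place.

69.9

1/CL = 1/Crs − 1/Ccw.
1/CL = 1/47.8 − 1/151 = 0.0143.
CL = 69.93 mL/cmH2O.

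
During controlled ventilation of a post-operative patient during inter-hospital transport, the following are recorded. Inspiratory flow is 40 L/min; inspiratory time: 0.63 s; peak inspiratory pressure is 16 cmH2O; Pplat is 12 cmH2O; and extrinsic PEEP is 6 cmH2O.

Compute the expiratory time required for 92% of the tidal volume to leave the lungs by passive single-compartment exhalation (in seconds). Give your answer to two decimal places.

1.06

Flow: 40 L/min ÷ 60 = 0.6667 L/s.
Vt = flow × Ti = 0.6667 L/s × 0.63 s × 1000 mL/L = 420.02 mL.
R = (PIP − Pplat)/V̇ = (16 − 12) / 0.6667 = 4.0/0.6667 = 6.0 cmH2O·s/L.
C = Vt/(Pplat − PEEP) = 420.02 / (12 − 6) = 420.02/6.0 = 70.003 mL/cmH2O.
τ = R × C = 6.0 × 0.07 L/cmH2O = 0.42 s.
t = −τ·ln(1 − 0.92) = −0.42·ln(0.08) = 1.061 s.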